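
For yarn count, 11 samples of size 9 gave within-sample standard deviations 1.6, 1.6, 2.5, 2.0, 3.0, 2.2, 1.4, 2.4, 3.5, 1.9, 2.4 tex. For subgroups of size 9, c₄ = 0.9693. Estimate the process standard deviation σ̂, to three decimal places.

2.298

s̄ = (1.6 + 1.6 + 2.5 + 2.0 + 3.0 + 2.2 + 1.4 + 2.4 + 3.5 + 1.9 + 2.4) / 11 = 2.2273
σ̂ = s̄ / c₄ = 2.2273 / 0.9693 = 2.2978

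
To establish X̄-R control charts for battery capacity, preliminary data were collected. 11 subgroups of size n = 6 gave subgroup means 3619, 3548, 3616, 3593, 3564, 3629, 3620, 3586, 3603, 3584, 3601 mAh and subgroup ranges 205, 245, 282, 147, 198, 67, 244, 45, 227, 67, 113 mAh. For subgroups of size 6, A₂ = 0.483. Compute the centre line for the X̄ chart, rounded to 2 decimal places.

3596.64

X̄̄ = (3619 + 3548 + 3616 + 3593 + 3564 + 3629 + 3620 + 3586 + 3603 + 3584 + 3601) / 11 = 39563.0000 / 11 = 3596.6364
CL = X̄̄ = 3596.6364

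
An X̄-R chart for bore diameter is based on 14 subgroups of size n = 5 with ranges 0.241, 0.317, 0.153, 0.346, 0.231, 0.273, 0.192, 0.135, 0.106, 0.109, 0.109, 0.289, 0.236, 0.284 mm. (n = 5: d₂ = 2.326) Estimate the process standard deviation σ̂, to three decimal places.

R̄ = (0.241 + 0.317 + 0.153 + 0.346 + 0.231 + 0.273 + 0.192 + 0.135 + 0.106 + 0.109 + 0.109 + 0.289 + 0.236 + 0.284) / 14 = 0.2158
σ̂ = R̄ / d₂ = 0.2158 / 2.326 = 0.0928

0.093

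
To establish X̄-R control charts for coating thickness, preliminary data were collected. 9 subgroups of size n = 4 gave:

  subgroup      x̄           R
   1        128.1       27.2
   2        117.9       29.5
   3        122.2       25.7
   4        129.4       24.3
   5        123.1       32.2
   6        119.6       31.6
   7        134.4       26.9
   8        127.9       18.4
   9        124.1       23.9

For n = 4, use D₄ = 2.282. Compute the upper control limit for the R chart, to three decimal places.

60.777

R̄ = (27.2 + 29.5 + 25.7 + 24.3 + 32.2 + 31.6 + 26.9 + 18.4 + 23.9) / 9 = 239.7000 / 9 = 26.6333
UCL_R = D₄·R̄ = 2.282 × 26.6333 = 60.7773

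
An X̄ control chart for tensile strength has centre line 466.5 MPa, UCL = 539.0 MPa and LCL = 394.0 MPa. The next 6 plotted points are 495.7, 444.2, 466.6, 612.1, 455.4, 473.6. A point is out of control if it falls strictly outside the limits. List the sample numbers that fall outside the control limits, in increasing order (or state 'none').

4

Compare each point to [394.0, 539.0]: sample 4 = 612.1 > UCL.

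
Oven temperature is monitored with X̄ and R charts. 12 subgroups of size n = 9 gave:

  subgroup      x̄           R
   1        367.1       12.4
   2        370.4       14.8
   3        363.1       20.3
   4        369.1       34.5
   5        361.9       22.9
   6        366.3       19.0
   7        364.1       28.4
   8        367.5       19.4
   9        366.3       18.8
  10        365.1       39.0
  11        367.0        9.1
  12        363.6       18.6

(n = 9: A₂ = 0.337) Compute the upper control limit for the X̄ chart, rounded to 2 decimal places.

X̄̄ = (367.1 + 370.4 + 363.1 + 369.1 + 361.9 + 366.3 + 364.1 + 367.5 + 366.3 + 365.1 + 367.0 + 363.6) / 12 = 4391.5000 / 12 = 365.9583
R̄ = (12.4 + 14.8 + 20.3 + 34.5 + 22.9 + 19.0 + 28.4 + 19.4 + 18.8 + 39.0 + 9.1 + 18.6) / 12 = 257.2000 / 12 = 21.4333
UCL = X̄̄ + A₂·R̄ = 365.9583 + 0.337 × 21.4333 = 373.1814

373.18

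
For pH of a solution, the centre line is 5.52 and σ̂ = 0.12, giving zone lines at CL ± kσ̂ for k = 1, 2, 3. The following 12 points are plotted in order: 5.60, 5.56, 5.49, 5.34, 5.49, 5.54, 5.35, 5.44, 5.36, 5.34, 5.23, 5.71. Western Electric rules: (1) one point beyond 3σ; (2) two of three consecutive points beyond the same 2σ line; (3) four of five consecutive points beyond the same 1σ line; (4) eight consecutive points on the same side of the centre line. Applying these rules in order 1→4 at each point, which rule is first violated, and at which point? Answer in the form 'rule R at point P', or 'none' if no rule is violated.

rule 3 at point 11

Zone of each point (C = within 1σ̂, B = 1σ̂–2σ̂, A = 2σ̂–3σ̂, * = beyond 3σ̂; sign = side of CL): 1:+C, 2:+C, 3:-C, 4:-B, 5:-C, 6:+C, 7:-B, 8:-C, 9:-B, 10:-B, 11:-A, 12:+B
Rule 3 (four of five consecutive points beyond the same 1σ limit) is satisfied at point 11.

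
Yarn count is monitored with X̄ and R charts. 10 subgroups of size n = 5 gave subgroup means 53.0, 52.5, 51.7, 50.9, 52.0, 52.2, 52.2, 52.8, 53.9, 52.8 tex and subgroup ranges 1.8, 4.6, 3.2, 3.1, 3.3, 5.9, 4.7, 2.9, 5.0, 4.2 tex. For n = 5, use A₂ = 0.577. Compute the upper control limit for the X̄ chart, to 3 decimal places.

54.633

X̄̄ = (53.0 + 52.5 + 51.7 + 50.9 + 52.0 + 52.2 + 52.2 + 52.8 + 53.9 + 52.8) / 10 = 524.0000 / 10 = 52.4000
R̄ = (1.8 + 4.6 + 3.2 + 3.1 + 3.3 + 5.9 + 4.7 + 2.9 + 5.0 + 4.2) / 10 = 38.7000 / 10 = 3.8700
UCL = X̄̄ + A₂·R̄ = 52.4000 + 0.577 × 3.8700 = 54.6330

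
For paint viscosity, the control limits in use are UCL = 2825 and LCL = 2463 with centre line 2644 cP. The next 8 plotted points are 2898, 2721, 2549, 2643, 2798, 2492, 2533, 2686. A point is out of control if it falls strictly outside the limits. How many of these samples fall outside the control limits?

Compare each point to [2463, 2825]: sample 1 = 2898 > UCL.

1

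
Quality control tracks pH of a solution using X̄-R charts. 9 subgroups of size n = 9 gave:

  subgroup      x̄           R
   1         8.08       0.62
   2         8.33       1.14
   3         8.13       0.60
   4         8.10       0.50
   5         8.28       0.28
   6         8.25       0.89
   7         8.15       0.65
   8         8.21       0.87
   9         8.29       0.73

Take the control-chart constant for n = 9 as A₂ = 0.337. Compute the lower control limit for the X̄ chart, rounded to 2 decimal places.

X̄̄ = (8.08 + 8.33 + 8.13 + 8.10 + 8.28 + 8.25 + 8.15 + 8.21 + 8.29) / 9 = 73.8200 / 9 = 8.2022
R̄ = (0.62 + 1.14 + 0.60 + 0.50 + 0.28 + 0.89 + 0.65 + 0.87 + 0.73) / 9 = 6.2800 / 9 = 0.6978
LCL = X̄̄ − A₂·R̄ = 8.2022 − 0.337 × 0.6978 = 7.9671

7.97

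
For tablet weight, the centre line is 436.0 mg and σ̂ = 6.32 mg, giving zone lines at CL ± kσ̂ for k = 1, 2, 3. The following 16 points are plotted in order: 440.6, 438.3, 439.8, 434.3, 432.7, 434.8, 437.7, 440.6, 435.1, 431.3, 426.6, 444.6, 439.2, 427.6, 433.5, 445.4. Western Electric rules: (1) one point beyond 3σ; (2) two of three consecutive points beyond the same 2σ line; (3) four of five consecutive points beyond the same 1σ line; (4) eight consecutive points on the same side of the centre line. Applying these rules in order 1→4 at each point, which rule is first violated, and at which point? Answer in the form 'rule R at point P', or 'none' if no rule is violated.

none

Zone of each point (C = within 1σ̂, B = 1σ̂–2σ̂, A = 2σ̂–3σ̂, * = beyond 3σ̂; sign = side of CL): 1:+C, 2:+C, 3:+C, 4:-C, 5:-C, 6:-C, 7:+C, 8:+C, 9:-C, 10:-C, 11:-B, 12:+B, 13:+C, 14:-B, 15:-C, 16:+B
No rule fires across all 16 points.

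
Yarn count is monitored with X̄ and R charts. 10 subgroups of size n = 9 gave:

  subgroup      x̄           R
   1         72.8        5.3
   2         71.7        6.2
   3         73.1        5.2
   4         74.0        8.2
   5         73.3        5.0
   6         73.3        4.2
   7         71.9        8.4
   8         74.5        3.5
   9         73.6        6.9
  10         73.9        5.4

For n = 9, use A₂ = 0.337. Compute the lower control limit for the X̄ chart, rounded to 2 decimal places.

71.25

X̄̄ = (72.8 + 71.7 + 73.1 + 74.0 + 73.3 + 73.3 + 71.9 + 74.5 + 73.6 + 73.9) / 10 = 732.1000 / 10 = 73.2100
R̄ = (5.3 + 6.2 + 5.2 + 8.2 + 5.0 + 4.2 + 8.4 + 3.5 + 6.9 + 5.4) / 10 = 58.3000 / 10 = 5.8300
LCL = X̄̄ − A₂·R̄ = 73.2100 − 0.337 × 5.8300 = 71.2453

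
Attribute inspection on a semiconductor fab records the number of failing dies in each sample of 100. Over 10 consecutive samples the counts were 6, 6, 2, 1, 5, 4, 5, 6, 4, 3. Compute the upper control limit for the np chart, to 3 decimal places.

10.218

p̄ = Σdᵢ / (k·n) = 42 / (10 × 100) = 0.04200
UCL = np̄ + 3·√(np̄(1−p̄)) = 4.2000 + 3 × √(4.2000×0.95800) = 4.2000 + 3 × 2.0059 = 10.2177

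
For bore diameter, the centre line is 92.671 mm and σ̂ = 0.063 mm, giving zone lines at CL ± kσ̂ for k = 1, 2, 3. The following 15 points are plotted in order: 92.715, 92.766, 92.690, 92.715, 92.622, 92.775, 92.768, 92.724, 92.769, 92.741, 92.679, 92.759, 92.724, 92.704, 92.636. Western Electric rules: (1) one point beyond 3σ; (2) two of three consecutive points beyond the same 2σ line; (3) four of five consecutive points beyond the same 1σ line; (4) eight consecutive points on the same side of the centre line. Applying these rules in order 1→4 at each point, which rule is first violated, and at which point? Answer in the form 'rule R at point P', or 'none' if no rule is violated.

rule 3 at point 10

Zone of each point (C = within 1σ̂, B = 1σ̂–2σ̂, A = 2σ̂–3σ̂, * = beyond 3σ̂; sign = side of CL): 1:+C, 2:+B, 3:+C, 4:+C, 5:-C, 6:+B, 7:+B, 8:+C, 9:+B, 10:+B, 11:+C, 12:+B, 13:+C, 14:+C, 15:-C
Rule 3 (four of five consecutive points beyond the same 1σ limit) is satisfied at point 10.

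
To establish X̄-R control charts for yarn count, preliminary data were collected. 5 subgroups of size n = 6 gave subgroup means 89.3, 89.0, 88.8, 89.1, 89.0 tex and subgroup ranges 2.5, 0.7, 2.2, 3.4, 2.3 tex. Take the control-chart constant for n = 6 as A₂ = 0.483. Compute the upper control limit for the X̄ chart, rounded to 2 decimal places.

X̄̄ = (89.3 + 89.0 + 88.8 + 89.1 + 89.0) / 5 = 445.2000 / 5 = 89.0400
R̄ = (2.5 + 0.7 + 2.2 + 3.4 + 2.3) / 5 = 11.1000 / 5 = 2.2200
UCL = X̄̄ + A₂·R̄ = 89.0400 + 0.483 × 2.2200 = 90.1123

90.11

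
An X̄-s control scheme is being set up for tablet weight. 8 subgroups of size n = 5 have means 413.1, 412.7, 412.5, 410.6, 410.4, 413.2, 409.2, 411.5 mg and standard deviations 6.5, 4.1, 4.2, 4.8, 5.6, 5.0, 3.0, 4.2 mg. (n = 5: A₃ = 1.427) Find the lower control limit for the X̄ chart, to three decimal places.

404.979

X̄̄ = (413.1 + 412.7 + 412.5 + 410.6 + 410.4 + 413.2 + 409.2 + 411.5) / 8 = 411.6500
s̄ = (6.5 + 4.1 + 4.2 + 4.8 + 5.6 + 5.0 + 3.0 + 4.2) / 8 = 4.6750
LCL = X̄̄ − A₃·s̄ = 411.6500 − 1.427 × 4.6750 = 404.9788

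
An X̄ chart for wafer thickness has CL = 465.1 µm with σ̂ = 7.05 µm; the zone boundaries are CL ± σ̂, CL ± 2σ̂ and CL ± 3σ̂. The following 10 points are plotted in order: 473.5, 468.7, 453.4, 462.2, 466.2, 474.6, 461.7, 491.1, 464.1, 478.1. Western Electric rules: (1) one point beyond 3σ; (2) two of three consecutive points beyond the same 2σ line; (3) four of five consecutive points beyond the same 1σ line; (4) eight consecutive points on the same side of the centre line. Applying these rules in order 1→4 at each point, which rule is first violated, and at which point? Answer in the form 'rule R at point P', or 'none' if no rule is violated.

rule 1 at point 8

Zone of each point (C = within 1σ̂, B = 1σ̂–2σ̂, A = 2σ̂–3σ̂, * = beyond 3σ̂; sign = side of CL): 1:+B, 2:+C, 3:-B, 4:-C, 5:+C, 6:+B, 7:-C, 8:+*, 9:-C, 10:+B
Rule 1 (one point beyond the 3σ limits) is satisfied at point 8.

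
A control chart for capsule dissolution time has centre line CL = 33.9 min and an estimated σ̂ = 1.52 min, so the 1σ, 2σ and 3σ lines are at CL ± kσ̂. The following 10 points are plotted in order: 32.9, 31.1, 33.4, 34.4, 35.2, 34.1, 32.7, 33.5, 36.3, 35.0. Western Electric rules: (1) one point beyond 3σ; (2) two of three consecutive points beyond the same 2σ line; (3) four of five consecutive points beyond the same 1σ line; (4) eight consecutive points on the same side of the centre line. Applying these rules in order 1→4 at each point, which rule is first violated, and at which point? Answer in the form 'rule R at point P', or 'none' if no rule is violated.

none

Zone of each point (C = within 1σ̂, B = 1σ̂–2σ̂, A = 2σ̂–3σ̂, * = beyond 3σ̂; sign = side of CL): 1:-C, 2:-B, 3:-C, 4:+C, 5:+C, 6:+C, 7:-C, 8:-C, 9:+B, 10:+C
No rule fires across all 10 points.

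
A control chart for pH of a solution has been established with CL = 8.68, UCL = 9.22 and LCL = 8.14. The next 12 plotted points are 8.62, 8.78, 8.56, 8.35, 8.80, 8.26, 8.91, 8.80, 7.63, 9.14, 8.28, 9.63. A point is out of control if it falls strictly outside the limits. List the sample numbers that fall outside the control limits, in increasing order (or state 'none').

Compare each point to [8.14, 9.22]: sample 9 = 7.63 < LCL; sample 12 = 9.63 > UCL.

9, 12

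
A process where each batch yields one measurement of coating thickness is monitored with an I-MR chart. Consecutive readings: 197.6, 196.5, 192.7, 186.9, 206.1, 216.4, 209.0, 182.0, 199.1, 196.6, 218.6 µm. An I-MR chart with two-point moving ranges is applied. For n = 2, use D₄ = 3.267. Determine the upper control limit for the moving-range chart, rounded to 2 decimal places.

37.96

Moving ranges: 1.1, 3.8, 5.8, 19.2, 10.3, 7.4, 27.0, 17.1, 2.5, 22.0; M̄R̄ = 116.2000 / 10 = 11.6200
UCL_MR = D₄·M̄R̄ = 3.267 × 11.6200 = 37.9625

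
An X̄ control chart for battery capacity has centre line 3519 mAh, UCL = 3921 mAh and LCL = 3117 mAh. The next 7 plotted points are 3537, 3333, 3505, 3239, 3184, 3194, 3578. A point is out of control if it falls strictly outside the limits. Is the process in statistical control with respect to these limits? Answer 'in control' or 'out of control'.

in control

All 7 points lie within [3117, 3921].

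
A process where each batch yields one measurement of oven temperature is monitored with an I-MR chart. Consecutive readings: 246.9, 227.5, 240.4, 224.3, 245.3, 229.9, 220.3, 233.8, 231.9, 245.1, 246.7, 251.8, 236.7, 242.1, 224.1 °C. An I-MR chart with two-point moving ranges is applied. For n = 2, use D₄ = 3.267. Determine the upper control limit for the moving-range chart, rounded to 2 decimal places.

39.25

Moving ranges: 19.4, 12.9, 16.1, 21.0, 15.4, 9.6, 13.5, 1.9, 13.2, 1.6, 5.1, 15.1, 5.4, 18.0; M̄R̄ = 168.2000 / 14 = 12.0143
UCL_MR = D₄·M̄R̄ = 3.267 × 12.0143 = 39.2507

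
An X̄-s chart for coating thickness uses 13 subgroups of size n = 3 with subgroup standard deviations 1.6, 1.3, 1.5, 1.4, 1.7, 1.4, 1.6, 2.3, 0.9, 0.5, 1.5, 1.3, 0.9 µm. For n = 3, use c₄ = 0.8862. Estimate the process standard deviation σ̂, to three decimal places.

s̄ = (1.6 + 1.3 + 1.5 + 1.4 + 1.7 + 1.4 + 1.6 + 2.3 + 0.9 + 0.5 + 1.5 + 1.3 + 0.9) / 13 = 1.3769
σ̂ = s̄ / c₄ = 1.3769 / 0.8862 = 1.5537

1.554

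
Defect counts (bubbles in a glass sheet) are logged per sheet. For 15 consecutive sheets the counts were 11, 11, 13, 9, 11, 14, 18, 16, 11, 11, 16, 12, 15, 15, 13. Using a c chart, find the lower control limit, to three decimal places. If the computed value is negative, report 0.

c̄ = (11 + 11 + 13 + 9 + 11 + 14 + 18 + 16 + 11 + 11 + 16 + 12 + 15 + 15 + 13) / 15 = 196 / 15 = 13.0667
LCL = c̄ − 3√c̄ = 13.0667 − 3 × 3.6148 = 2.2223

2.222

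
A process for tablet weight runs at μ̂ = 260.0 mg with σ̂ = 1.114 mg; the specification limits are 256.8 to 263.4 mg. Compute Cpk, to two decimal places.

0.96

Cpu = (USL − μ̂) / (3σ̂) = (263.4 − 260.0) / (3 × 1.114) = 1.0174; Cpl = (μ̂ − LSL) / (3σ̂) = (260.0 − 256.8) / (3 × 1.114) = 0.9575; Cpk = min(Cpu, Cpl) = 0.9575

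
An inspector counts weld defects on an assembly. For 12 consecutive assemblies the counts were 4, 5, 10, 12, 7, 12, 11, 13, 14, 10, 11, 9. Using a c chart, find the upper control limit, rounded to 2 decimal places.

c̄ = (4 + 5 + 10 + 12 + 7 + 12 + 11 + 13 + 14 + 10 + 11 + 9) / 12 = 118 / 12 = 9.8333
UCL = c̄ + 3√c̄ = 9.8333 + 3 × √9.8333 = 9.8333 + 3 × 3.1358 = 19.2408

19.24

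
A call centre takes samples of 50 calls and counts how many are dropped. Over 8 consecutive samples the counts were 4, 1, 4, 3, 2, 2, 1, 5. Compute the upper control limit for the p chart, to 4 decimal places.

p̄ = Σdᵢ / (k·n) = 22 / (8 × 50) = 0.05500
UCL = p̄ + 3·√(p̄(1−p̄)/n) = 0.05500 + 3 × √(0.05500×0.94500/50) = 0.05500 + 3 × 0.03224 = 0.15172

0.1517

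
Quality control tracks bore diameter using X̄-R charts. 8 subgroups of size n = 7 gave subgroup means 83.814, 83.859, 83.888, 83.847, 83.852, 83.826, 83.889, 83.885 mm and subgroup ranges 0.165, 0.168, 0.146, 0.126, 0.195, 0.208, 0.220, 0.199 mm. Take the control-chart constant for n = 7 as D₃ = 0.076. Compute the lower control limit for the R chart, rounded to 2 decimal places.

0.01

R̄ = (0.165 + 0.168 + 0.146 + 0.126 + 0.195 + 0.208 + 0.220 + 0.199) / 8 = 1.4270 / 8 = 0.1784
LCL_R = D₃·R̄ = 0.076 × 0.1784 = 0.0136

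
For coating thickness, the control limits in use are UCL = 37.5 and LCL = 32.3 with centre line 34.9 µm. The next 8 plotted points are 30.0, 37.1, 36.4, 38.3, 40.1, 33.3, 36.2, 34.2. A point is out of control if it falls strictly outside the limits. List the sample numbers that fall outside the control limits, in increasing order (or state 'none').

1, 4, 5

Compare each point to [32.3, 37.5]: sample 1 = 30.0 < LCL; sample 4 = 38.3 > UCL; sample 5 = 40.1 > UCL.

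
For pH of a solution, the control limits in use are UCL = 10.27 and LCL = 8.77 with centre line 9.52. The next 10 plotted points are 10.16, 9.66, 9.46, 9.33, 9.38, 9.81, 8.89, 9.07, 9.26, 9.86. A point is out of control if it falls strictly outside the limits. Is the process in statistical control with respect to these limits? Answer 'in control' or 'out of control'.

All 10 points lie within [8.77, 10.27].

in control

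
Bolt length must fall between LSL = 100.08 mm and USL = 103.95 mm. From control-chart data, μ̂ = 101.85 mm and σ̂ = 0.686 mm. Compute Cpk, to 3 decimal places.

Cpu = (USL − μ̂) / (3σ̂) = (103.95 − 101.85) / (3 × 0.686) = 1.0204; Cpl = (μ̂ − LSL) / (3σ̂) = (101.85 − 100.08) / (3 × 0.686) = 0.8601; Cpk = min(Cpu, Cpl) = 0.8601

0.860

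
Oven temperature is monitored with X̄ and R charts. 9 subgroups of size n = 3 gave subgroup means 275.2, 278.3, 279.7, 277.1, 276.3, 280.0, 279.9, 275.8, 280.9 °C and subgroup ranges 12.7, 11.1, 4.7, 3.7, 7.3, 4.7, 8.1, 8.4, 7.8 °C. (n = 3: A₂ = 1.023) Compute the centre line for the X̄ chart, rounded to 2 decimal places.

278.13

X̄̄ = (275.2 + 278.3 + 279.7 + 277.1 + 276.3 + 280.0 + 279.9 + 275.8 + 280.9) / 9 = 2503.2000 / 9 = 278.1333
CL = X̄̄ = 278.1333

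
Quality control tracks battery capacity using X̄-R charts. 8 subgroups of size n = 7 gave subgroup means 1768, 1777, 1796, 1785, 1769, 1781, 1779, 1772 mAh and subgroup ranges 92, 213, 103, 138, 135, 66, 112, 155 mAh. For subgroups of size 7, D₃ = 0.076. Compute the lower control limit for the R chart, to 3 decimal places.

9.633

R̄ = (92 + 213 + 103 + 138 + 135 + 66 + 112 + 155) / 8 = 1014.0000 / 8 = 126.7500
LCL_R = D₃·R̄ = 0.076 × 126.7500 = 9.6330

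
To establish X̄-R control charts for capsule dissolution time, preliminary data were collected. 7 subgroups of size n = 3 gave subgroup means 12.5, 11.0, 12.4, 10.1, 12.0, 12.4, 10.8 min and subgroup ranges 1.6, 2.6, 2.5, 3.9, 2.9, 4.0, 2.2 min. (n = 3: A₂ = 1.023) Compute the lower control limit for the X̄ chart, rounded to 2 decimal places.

X̄̄ = (12.5 + 11.0 + 12.4 + 10.1 + 12.0 + 12.4 + 10.8) / 7 = 81.2000 / 7 = 11.6000
R̄ = (1.6 + 2.6 + 2.5 + 3.9 + 2.9 + 4.0 + 2.2) / 7 = 19.7000 / 7 = 2.8143
LCL = X̄̄ − A₂·R̄ = 11.6000 − 1.023 × 2.8143 = 8.7210

8.72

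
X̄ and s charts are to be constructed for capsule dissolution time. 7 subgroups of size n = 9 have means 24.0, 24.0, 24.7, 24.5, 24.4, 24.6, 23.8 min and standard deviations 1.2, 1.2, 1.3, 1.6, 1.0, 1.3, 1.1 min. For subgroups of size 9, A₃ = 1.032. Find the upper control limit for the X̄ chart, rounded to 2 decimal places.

X̄̄ = (24.0 + 24.0 + 24.7 + 24.5 + 24.4 + 24.6 + 23.8) / 7 = 24.2857
s̄ = (1.2 + 1.2 + 1.3 + 1.6 + 1.0 + 1.3 + 1.1) / 7 = 1.2429
UCL = X̄̄ + A₃·s̄ = 24.2857 + 1.032 × 1.2429 = 25.5683

25.57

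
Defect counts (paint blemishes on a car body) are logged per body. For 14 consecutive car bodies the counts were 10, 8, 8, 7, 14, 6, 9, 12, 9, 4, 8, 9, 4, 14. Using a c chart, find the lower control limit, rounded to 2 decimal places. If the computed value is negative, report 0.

0.00

c̄ = (10 + 8 + 8 + 7 + 14 + 6 + 9 + 12 + 9 + 4 + 8 + 9 + 4 + 14) / 14 = 122 / 14 = 8.7143
LCL = c̄ − 3√c̄ = 8.7143 − 3 × 2.9520 = -0.1417 → 0 (cannot be negative)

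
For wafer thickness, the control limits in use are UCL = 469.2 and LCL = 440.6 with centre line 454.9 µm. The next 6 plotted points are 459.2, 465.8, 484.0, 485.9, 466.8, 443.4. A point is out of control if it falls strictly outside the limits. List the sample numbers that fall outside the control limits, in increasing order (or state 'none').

Compare each point to [440.6, 469.2]: sample 3 = 484.0 > UCL; sample 4 = 485.9 > UCL.

3, 4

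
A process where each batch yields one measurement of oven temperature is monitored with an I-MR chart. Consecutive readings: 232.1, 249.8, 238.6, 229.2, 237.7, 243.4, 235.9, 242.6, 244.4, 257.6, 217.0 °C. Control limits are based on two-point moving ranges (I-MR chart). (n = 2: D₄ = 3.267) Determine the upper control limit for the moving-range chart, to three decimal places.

39.955

Moving ranges: 17.7, 11.2, 9.4, 8.5, 5.7, 7.5, 6.7, 1.8, 13.2, 40.6; M̄R̄ = 122.3000 / 10 = 12.2300
UCL_MR = D₄·M̄R̄ = 3.267 × 12.2300 = 39.9554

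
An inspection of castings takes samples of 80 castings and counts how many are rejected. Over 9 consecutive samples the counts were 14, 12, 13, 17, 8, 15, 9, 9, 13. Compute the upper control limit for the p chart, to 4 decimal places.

0.2734

p̄ = Σdᵢ / (k·n) = 110 / (9 × 80) = 0.15278
UCL = p̄ + 3·√(p̄(1−p̄)/n) = 0.15278 + 3 × √(0.15278×0.84722/80) = 0.15278 + 3 × 0.04022 = 0.27345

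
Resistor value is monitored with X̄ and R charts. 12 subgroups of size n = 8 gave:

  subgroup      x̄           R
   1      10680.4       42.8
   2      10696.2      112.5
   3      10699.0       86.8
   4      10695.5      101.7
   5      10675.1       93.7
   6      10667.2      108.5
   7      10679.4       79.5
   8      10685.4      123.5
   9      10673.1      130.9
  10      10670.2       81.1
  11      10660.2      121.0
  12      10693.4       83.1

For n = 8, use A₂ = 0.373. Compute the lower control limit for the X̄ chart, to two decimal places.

X̄̄ = (10680.4 + 10696.2 + 10699.0 + 10695.5 + 10675.1 + 10667.2 + 10679.4 + 10685.4 + 10673.1 + 10670.2 + 10660.2 + 10693.4) / 12 = 128175.1000 / 12 = 10681.2583
R̄ = (42.8 + 112.5 + 86.8 + 101.7 + 93.7 + 108.5 + 79.5 + 123.5 + 130.9 + 81.1 + 121.0 + 83.1) / 12 = 1165.1000 / 12 = 97.0917
LCL = X̄̄ − A₂·R̄ = 10681.2583 − 0.373 × 97.0917 = 10645.0431

10645.04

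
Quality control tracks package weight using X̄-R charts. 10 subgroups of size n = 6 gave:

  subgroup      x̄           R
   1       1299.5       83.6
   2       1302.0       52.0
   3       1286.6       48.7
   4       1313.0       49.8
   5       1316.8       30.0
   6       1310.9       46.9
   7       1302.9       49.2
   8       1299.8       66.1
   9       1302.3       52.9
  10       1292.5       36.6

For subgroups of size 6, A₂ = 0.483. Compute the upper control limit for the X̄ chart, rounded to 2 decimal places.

1327.54

X̄̄ = (1299.5 + 1302.0 + 1286.6 + 1313.0 + 1316.8 + 1310.9 + 1302.9 + 1299.8 + 1302.3 + 1292.5) / 10 = 13026.3000 / 10 = 1302.6300
R̄ = (83.6 + 52.0 + 48.7 + 49.8 + 30.0 + 46.9 + 49.2 + 66.1 + 52.9 + 36.6) / 10 = 515.8000 / 10 = 51.5800
UCL = X̄̄ + A₂·R̄ = 1302.6300 + 0.483 × 51.5800 = 1327.5431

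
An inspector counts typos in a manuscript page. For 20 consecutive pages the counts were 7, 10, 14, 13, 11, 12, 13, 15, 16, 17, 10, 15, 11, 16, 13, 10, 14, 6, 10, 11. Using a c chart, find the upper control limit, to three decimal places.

22.679

c̄ = (7 + 10 + 14 + 13 + 11 + 12 + 13 + 15 + 16 + 17 + 10 + 15 + 11 + 16 + 13 + 10 + 14 + 6 + 10 + 11) / 20 = 244 / 20 = 12.2000
UCL = c̄ + 3√c̄ = 12.2000 + 3 × √12.2000 = 12.2000 + 3 × 3.4928 = 22.6785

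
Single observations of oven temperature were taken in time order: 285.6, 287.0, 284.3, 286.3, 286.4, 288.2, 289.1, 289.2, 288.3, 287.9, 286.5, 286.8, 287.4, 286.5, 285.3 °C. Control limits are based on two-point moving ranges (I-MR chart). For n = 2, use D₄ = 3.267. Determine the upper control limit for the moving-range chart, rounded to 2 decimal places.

Moving ranges: 1.4, 2.7, 2.0, 0.1, 1.8, 0.9, 0.1, 0.9, 0.4, 1.4, 0.3, 0.6, 0.9, 1.2; M̄R̄ = 14.7000 / 14 = 1.0500
UCL_MR = D₄·M̄R̄ = 3.267 × 1.0500 = 3.4304

3.43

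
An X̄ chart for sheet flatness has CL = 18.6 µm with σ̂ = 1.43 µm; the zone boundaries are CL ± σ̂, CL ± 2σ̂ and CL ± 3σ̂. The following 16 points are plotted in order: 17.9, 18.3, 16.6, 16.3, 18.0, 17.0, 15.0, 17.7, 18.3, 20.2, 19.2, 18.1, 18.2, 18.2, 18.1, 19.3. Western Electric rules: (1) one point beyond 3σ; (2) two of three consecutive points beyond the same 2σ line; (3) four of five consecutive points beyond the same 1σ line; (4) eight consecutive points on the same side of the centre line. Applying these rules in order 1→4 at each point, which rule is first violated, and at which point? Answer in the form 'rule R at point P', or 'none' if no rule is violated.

Zone of each point (C = within 1σ̂, B = 1σ̂–2σ̂, A = 2σ̂–3σ̂, * = beyond 3σ̂; sign = side of CL): 1:-C, 2:-C, 3:-B, 4:-B, 5:-C, 6:-B, 7:-A, 8:-C, 9:-C, 10:+B, 11:+C, 12:-C, 13:-C, 14:-C, 15:-C, 16:+C
Rule 3 (four of five consecutive points beyond the same 1σ limit) is satisfied at point 7.

rule 3 at point 7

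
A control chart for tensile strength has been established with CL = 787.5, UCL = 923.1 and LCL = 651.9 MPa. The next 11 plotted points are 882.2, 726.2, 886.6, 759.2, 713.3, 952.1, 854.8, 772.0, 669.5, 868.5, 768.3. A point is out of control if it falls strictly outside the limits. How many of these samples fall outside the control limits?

1

Compare each point to [651.9, 923.1]: sample 6 = 952.1 > UCL.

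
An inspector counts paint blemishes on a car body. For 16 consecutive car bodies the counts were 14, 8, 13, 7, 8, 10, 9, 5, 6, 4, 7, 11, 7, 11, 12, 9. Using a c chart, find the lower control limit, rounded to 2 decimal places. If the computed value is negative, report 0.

c̄ = (14 + 8 + 13 + 7 + 8 + 10 + 9 + 5 + 6 + 4 + 7 + 11 + 7 + 11 + 12 + 9) / 16 = 141 / 16 = 8.8125
LCL = c̄ − 3√c̄ = 8.8125 − 3 × 2.9686 = -0.0933 → 0 (cannot be negative)

0.00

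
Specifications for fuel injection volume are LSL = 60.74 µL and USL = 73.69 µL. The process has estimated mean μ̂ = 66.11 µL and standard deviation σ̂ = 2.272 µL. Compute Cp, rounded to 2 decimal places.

0.95

Cp = (USL − LSL) / (6σ̂) = (73.69 − 60.74) / (6 × 2.272) = 12.9500 / 13.6320 = 0.9500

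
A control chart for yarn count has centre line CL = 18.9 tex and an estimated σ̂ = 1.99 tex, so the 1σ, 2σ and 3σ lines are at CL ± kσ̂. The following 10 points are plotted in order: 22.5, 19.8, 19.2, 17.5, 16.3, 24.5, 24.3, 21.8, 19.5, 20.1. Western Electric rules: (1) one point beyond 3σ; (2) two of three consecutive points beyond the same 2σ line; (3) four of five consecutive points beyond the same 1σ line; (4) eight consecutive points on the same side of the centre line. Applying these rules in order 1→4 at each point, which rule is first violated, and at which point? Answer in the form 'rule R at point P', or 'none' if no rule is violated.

Zone of each point (C = within 1σ̂, B = 1σ̂–2σ̂, A = 2σ̂–3σ̂, * = beyond 3σ̂; sign = side of CL): 1:+B, 2:+C, 3:+C, 4:-C, 5:-B, 6:+A, 7:+A, 8:+B, 9:+C, 10:+C
Rule 2 (two of three consecutive points beyond the same 2σ limit) is satisfied at point 7.

rule 2 at point 7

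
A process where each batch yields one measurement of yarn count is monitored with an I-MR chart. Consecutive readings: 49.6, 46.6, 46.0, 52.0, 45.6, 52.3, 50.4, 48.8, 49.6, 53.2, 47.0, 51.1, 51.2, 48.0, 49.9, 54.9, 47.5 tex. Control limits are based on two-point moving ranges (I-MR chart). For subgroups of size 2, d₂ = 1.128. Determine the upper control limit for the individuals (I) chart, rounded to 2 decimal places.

X̄ = (49.6 + 46.6 + 46.0 + 52.0 + 45.6 + 52.3 + 50.4 + 48.8 + 49.6 + 53.2 + 47.0 + 51.1 + 51.2 + 48.0 + 49.9 + 54.9 + 47.5) / 17 = 49.6294
Moving ranges: 3.0, 0.6, 6.0, 6.4, 6.7, 1.9, 1.6, 0.8, 3.6, 6.2, 4.1, 0.1, 3.2, 1.9, 5.0, 7.4; M̄R̄ = 58.5000 / 16 = 3.6562
UCL = X̄ + 3·M̄R̄/d₂ = 49.6294 + 3 × 3.6562 / 1.128 = 59.3535

59.35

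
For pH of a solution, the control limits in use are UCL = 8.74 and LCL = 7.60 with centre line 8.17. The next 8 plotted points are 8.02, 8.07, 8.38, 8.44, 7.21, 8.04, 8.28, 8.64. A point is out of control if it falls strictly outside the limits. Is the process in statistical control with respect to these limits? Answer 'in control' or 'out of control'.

out of control

Compare each point to [7.60, 8.74]: sample 5 = 7.21 < LCL.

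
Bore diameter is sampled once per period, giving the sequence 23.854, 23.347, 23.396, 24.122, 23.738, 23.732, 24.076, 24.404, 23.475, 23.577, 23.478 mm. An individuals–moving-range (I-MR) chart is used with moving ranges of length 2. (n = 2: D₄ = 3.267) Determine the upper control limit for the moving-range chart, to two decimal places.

1.13

Moving ranges: 0.507, 0.049, 0.726, 0.384, 0.006, 0.344, 0.328, 0.929, 0.102, 0.099; M̄R̄ = 3.4740 / 10 = 0.3474
UCL_MR = D₄·M̄R̄ = 3.267 × 0.3474 = 1.1350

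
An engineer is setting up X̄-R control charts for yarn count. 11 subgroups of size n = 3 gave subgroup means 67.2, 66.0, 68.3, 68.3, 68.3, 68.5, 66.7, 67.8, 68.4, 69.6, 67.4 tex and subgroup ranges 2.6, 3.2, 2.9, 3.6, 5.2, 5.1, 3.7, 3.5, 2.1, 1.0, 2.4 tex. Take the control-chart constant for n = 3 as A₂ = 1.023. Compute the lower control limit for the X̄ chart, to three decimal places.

64.581

X̄̄ = (67.2 + 66.0 + 68.3 + 68.3 + 68.3 + 68.5 + 66.7 + 67.8 + 68.4 + 69.6 + 67.4) / 11 = 746.5000 / 11 = 67.8636
R̄ = (2.6 + 3.2 + 2.9 + 3.6 + 5.2 + 5.1 + 3.7 + 3.5 + 2.1 + 1.0 + 2.4) / 11 = 35.3000 / 11 = 3.2091
LCL = X̄̄ − A₂·R̄ = 67.8636 − 1.023 × 3.2091 = 64.5807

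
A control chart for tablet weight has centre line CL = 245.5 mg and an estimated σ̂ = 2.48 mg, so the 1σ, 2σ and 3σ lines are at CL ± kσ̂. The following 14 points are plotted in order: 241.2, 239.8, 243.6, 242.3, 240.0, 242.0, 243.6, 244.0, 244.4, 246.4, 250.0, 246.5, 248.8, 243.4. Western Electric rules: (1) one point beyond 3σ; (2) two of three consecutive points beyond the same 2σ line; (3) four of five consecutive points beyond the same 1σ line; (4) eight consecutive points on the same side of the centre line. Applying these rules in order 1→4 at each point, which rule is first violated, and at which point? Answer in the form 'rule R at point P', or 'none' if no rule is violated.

rule 3 at point 5

Zone of each point (C = within 1σ̂, B = 1σ̂–2σ̂, A = 2σ̂–3σ̂, * = beyond 3σ̂; sign = side of CL): 1:-B, 2:-A, 3:-C, 4:-B, 5:-A, 6:-B, 7:-C, 8:-C, 9:-C, 10:+C, 11:+B, 12:+C, 13:+B, 14:-C
Rule 3 (four of five consecutive points beyond the same 1σ limit) is satisfied at point 5.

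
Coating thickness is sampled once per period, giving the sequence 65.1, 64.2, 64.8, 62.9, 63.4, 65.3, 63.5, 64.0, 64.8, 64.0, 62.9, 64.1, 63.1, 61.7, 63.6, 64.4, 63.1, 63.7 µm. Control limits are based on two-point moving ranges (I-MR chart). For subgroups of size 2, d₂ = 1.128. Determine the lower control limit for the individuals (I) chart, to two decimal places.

60.84

X̄ = (65.1 + 64.2 + 64.8 + 62.9 + 63.4 + 65.3 + 63.5 + 64.0 + 64.8 + 64.0 + 62.9 + 64.1 + 63.1 + 61.7 + 63.6 + 64.4 + 63.1 + 63.7) / 18 = 63.8111
Moving ranges: 0.9, 0.6, 1.9, 0.5, 1.9, 1.8, 0.5, 0.8, 0.8, 1.1, 1.2, 1.0, 1.4, 1.9, 0.8, 1.3, 0.6; M̄R̄ = 19.0000 / 17 = 1.1176
LCL = X̄ − 3·M̄R̄/d₂ = 63.8111 − 3 × 1.1176 / 1.128 = 60.8386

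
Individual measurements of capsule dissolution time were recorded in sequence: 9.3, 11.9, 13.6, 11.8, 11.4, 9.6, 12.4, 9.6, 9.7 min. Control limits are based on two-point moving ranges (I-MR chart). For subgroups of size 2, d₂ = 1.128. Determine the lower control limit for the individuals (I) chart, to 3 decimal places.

X̄ = (9.3 + 11.9 + 13.6 + 11.8 + 11.4 + 9.6 + 12.4 + 9.6 + 9.7) / 9 = 11.0333
Moving ranges: 2.6, 1.7, 1.8, 0.4, 1.8, 2.8, 2.8, 0.1; M̄R̄ = 14.0000 / 8 = 1.7500
LCL = X̄ − 3·M̄R̄/d₂ = 11.0333 − 3 × 1.7500 / 1.128 = 6.3791

6.379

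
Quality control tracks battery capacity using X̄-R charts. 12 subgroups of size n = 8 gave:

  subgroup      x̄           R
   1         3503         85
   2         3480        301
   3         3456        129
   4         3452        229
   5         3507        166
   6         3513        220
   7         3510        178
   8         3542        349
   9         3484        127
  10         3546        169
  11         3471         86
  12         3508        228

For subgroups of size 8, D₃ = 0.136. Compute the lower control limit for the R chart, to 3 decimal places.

R̄ = (85 + 301 + 129 + 229 + 166 + 220 + 178 + 349 + 127 + 169 + 86 + 228) / 12 = 2267.0000 / 12 = 188.9167
LCL_R = D₃·R̄ = 0.136 × 188.9167 = 25.6927

25.693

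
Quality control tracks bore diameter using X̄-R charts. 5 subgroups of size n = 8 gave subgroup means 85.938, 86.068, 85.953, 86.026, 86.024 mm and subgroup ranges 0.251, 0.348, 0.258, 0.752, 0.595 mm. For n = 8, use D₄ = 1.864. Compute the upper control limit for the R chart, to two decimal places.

R̄ = (0.251 + 0.348 + 0.258 + 0.752 + 0.595) / 5 = 2.2040 / 5 = 0.4408
UCL_R = D₄·R̄ = 1.864 × 0.4408 = 0.8217

0.82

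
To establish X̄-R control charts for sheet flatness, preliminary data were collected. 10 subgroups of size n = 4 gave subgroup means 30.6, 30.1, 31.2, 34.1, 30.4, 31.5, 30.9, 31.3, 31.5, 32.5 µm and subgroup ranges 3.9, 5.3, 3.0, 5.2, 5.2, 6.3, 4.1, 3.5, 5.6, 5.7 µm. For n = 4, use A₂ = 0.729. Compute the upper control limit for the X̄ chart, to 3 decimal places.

X̄̄ = (30.6 + 30.1 + 31.2 + 34.1 + 30.4 + 31.5 + 30.9 + 31.3 + 31.5 + 32.5) / 10 = 314.1000 / 10 = 31.4100
R̄ = (3.9 + 5.3 + 3.0 + 5.2 + 5.2 + 6.3 + 4.1 + 3.5 + 5.6 + 5.7) / 10 = 47.8000 / 10 = 4.7800
UCL = X̄̄ + A₂·R̄ = 31.4100 + 0.729 × 4.7800 = 34.8946

34.895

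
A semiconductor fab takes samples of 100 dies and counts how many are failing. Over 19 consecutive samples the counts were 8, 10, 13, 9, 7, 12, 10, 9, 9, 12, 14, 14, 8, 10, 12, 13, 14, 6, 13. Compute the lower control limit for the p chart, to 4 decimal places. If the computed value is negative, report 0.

0.0142

p̄ = Σdᵢ / (k·n) = 203 / (19 × 100) = 0.10684
LCL = p̄ − 3·√(p̄(1−p̄)/n) = 0.10684 − 3 × 0.03089 = 0.01417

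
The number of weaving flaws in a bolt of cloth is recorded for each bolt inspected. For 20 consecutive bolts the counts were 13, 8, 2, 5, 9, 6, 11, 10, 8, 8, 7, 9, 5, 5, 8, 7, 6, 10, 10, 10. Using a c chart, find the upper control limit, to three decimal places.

c̄ = (13 + 8 + 2 + 5 + 9 + 6 + 11 + 10 + 8 + 8 + 7 + 9 + 5 + 5 + 8 + 7 + 6 + 10 + 10 + 10) / 20 = 157 / 20 = 7.8500
UCL = c̄ + 3√c̄ = 7.8500 + 3 × √7.8500 = 7.8500 + 3 × 2.8018 = 16.2554

16.255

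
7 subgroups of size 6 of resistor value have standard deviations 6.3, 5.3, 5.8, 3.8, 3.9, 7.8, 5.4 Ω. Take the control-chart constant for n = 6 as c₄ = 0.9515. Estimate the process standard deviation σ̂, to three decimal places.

5.750

s̄ = (6.3 + 5.3 + 5.8 + 3.8 + 3.9 + 7.8 + 5.4) / 7 = 5.4714
σ̂ = s̄ / c₄ = 5.4714 / 0.9515 = 5.7503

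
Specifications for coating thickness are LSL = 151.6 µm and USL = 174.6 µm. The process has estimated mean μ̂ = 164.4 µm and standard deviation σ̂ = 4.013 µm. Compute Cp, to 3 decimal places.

0.955

Cp = (USL − LSL) / (6σ̂) = (174.6 − 151.6) / (6 × 4.013) = 23.0000 / 24.0780 = 0.9552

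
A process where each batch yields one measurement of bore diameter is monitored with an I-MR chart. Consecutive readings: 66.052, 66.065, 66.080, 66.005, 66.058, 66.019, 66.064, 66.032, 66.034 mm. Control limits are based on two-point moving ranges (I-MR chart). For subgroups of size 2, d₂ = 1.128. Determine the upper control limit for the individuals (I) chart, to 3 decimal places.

66.137

X̄ = (66.052 + 66.065 + 66.080 + 66.005 + 66.058 + 66.019 + 66.064 + 66.032 + 66.034) / 9 = 66.0454
Moving ranges: 0.013, 0.015, 0.075, 0.053, 0.039, 0.045, 0.032, 0.002; M̄R̄ = 0.2740 / 8 = 0.0343
UCL = X̄ + 3·M̄R̄/d₂ = 66.0454 + 3 × 0.0343 / 1.128 = 66.1365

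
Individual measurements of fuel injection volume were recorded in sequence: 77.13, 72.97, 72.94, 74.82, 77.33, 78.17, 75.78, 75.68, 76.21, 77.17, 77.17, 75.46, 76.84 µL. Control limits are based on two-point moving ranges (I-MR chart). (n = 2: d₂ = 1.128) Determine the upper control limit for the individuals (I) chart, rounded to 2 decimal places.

X̄ = (77.13 + 72.97 + 72.94 + 74.82 + 77.33 + 78.17 + 75.78 + 75.68 + 76.21 + 77.17 + 77.17 + 75.46 + 76.84) / 13 = 75.9746
Moving ranges: 4.16, 0.03, 1.88, 2.51, 0.84, 2.39, 0.10, 0.53, 0.96, 0.00, 1.71, 1.38; M̄R̄ = 16.4900 / 12 = 1.3742
UCL = X̄ + 3·M̄R̄/d₂ = 75.9746 + 3 × 1.3742 / 1.128 = 79.6293

79.63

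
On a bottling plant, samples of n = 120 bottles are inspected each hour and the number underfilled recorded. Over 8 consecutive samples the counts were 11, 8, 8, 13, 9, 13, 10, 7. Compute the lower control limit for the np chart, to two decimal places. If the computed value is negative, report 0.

p̄ = Σdᵢ / (k·n) = 79 / (8 × 120) = 0.08229
LCL = np̄ − 3·√(np̄(1−p̄)) = 9.8750 − 3 × 3.0104 = 0.8439

0.84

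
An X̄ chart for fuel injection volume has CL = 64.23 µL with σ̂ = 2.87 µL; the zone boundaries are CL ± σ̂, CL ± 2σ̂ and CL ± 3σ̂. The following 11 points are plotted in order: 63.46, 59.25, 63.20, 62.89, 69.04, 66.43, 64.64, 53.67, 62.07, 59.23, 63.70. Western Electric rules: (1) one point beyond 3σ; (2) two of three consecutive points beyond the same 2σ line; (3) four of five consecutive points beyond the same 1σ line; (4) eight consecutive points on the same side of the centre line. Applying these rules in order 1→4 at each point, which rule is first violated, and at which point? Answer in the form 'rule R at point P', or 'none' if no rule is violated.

Zone of each point (C = within 1σ̂, B = 1σ̂–2σ̂, A = 2σ̂–3σ̂, * = beyond 3σ̂; sign = side of CL): 1:-C, 2:-B, 3:-C, 4:-C, 5:+B, 6:+C, 7:+C, 8:-*, 9:-C, 10:-B, 11:-C
Rule 1 (one point beyond the 3σ limits) is satisfied at point 8.

rule 1 at point 8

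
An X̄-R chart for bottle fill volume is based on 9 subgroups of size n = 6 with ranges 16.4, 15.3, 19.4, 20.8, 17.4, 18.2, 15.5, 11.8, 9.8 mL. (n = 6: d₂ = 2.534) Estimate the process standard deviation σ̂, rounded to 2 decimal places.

6.34

R̄ = (16.4 + 15.3 + 19.4 + 20.8 + 17.4 + 18.2 + 15.5 + 11.8 + 9.8) / 9 = 16.0667
σ̂ = R̄ / d₂ = 16.0667 / 2.534 = 6.3404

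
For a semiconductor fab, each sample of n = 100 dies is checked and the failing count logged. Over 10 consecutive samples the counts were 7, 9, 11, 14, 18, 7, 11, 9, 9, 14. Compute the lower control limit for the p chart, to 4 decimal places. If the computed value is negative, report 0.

0.0155

p̄ = Σdᵢ / (k·n) = 109 / (10 × 100) = 0.10900
LCL = p̄ − 3·√(p̄(1−p̄)/n) = 0.10900 − 3 × 0.03116 = 0.01551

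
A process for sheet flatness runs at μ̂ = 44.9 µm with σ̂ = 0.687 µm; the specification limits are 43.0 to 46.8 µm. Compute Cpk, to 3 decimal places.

Cpu = (USL − μ̂) / (3σ̂) = (46.8 − 44.9) / (3 × 0.687) = 0.9219; Cpl = (μ̂ − LSL) / (3σ̂) = (44.9 − 43.0) / (3 × 0.687) = 0.9219; Cpk = min(Cpu, Cpl) = 0.9219

0.922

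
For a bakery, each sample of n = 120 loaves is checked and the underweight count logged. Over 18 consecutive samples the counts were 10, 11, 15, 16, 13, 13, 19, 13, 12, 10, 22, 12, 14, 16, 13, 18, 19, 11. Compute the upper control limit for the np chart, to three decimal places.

24.918

p̄ = Σdᵢ / (k·n) = 257 / (18 × 120) = 0.11898
UCL = np̄ + 3·√(np̄(1−p̄)) = 14.2778 + 3 × √(14.2778×0.88102) = 14.2778 + 3 × 3.5467 = 24.9178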